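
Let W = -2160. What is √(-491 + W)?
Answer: I*√2651 ≈ 51.488*I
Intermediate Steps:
√(-491 + W) = √(-491 - 2160) = √(-2651) = I*√2651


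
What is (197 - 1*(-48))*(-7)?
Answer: -1715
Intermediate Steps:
(197 - 1*(-48))*(-7) = (197 + 48)*(-7) = 245*(-7) = -1715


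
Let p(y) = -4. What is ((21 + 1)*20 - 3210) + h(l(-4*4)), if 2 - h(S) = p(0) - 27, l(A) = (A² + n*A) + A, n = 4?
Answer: -2737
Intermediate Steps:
l(A) = A² + 5*A (l(A) = (A² + 4*A) + A = A² + 5*A)
h(S) = 33 (h(S) = 2 - (-4 - 27) = 2 - 1*(-31) = 2 + 31 = 33)
((21 + 1)*20 - 3210) + h(l(-4*4)) = ((21 + 1)*20 - 3210) + 33 = (22*20 - 3210) + 33 = (440 - 3210) + 33 = -2770 + 33 = -2737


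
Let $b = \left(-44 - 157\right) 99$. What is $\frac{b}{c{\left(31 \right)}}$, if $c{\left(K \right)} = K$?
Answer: $- \frac{19899}{31} \approx -641.9$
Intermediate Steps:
$b = -19899$ ($b = \left(-201\right) 99 = -19899$)
$\frac{b}{c{\left(31 \right)}} = - \frac{19899}{31}$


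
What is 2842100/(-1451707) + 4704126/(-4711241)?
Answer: -20218830689182/6839341538387 ≈ -2.9563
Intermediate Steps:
2842100/(-1451707) + 4704126/(-4711241) = 2842100*(-1/1451707) + 4704126*(-1/4711241) = -2842100/1451707 - 4704126/4711241 = -20218830689182/6839341538387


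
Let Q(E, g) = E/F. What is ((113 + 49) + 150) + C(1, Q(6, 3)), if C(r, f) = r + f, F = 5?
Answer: 1571/5 ≈ 314.20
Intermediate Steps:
Q(E, g) = E/5
C(r, f) = f + r
((113 + 49) + 150) + C(1, Q(6, 3)) = ((113 + 49) + 150) + ((1/5)*6 + 1) = (162 + 150) + (6/5 + 1) = 312 + 11/5 = 1571/5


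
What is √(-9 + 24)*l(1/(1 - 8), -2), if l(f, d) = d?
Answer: -2*√15 ≈ -7.7460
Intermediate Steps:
√(-9 + 24)*l(1/(1 - 8), -2) = √(-9 + 24)*(-2) = √15*(-2) = -2*√15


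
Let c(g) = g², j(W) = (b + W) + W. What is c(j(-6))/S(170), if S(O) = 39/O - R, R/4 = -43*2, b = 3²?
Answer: 1530/58519 ≈ 0.026145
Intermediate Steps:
b = 9
j(W) = 9 + 2*W (j(W) = (9 + W) + W = 9 + 2*W)
R = -344 (R = 4*(-43*2) = 4*(-86) = -344)
S(O) = 344 + 39/O (S(O) = 39/O - 1*(-344) = 39/O + 344 = 344 + 39/O)
c(j(-6))/S(170) = (9 + 2*(-6))²/(344 + 39/170) = (9 - 12)²/(344 + 39*(1/170)) = (-3)²/(344 + 39/170) = 9/(58519/170) = 9*(170/58519) = 1530/58519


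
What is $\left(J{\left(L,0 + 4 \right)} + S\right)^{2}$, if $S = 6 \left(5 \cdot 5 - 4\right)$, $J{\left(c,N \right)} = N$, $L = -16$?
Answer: $16900$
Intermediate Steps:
$S = 126$ ($S = 6 \left(25 - 4\right) = 6 \cdot 21 = 126$)
$\left(J{\left(L,0 + 4 \right)} + S\right)^{2} = \left(\left(0 + 4\right) + 126\right)^{2} = \left(4 + 126\right)^{2} = 130^{2} = 16900$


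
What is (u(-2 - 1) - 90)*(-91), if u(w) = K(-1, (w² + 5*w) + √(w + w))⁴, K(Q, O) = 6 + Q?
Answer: -48685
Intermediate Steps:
u(w) = 625 (u(w) = (6 - 1)⁴ = 5⁴ = 625)
(u(-2 - 1) - 90)*(-91) = (625 - 90)*(-91) = 535*(-91) = -48685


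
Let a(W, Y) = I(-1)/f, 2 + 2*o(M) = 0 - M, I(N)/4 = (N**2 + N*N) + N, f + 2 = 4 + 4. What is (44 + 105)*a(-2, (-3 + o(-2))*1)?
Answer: 298/3 ≈ 99.333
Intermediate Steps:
f = 6 (f = -2 + (4 + 4) = -2 + 8 = 6)
I(N) = 4*N + 8*N**2 (I(N) = 4*((N**2 + N*N) + N) = 4*((N**2 + N**2) + N) = 4*(2*N**2 + N) = 4*(N + 2*N**2) = 4*N + 8*N**2)
o(M) = -1 - M/2 (o(M) = -1 + (0 - M)/2 = -1 + (-M)/2 = -1 - M/2)
a(W, Y) = 2/3 (a(W, Y) = (4*(-1)*(1 + 2*(-1)))/6 = (4*(-1)*(1 - 2))*(1/6) = (4*(-1)*(-1))*(1/6) = 4*(1/6) = 2/3)
(44 + 105)*a(-2, (-3 + o(-2))*1) = (44 + 105)*(2/3) = 149*(2/3) = 298/3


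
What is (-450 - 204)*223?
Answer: -145842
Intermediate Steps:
(-450 - 204)*223 = -654*223 = -145842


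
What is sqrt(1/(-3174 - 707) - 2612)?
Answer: I*sqrt(39342368413)/3881 ≈ 51.108*I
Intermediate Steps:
sqrt(1/(-3174 - 707) - 2612) = sqrt(1/(-3881) - 2612) = sqrt(-1/3881 - 2612) = sqrt(-10137173/3881) = I*sqrt(39342368413)/3881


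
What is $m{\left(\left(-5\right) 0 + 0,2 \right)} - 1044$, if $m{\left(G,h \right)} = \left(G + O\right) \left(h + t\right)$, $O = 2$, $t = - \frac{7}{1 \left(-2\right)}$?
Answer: $-1033$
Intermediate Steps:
$t = \frac{7}{2}$ ($t = - \frac{7}{-2} = \left(-7\right) \left(- \frac{1}{2}\right) = \frac{7}{2} \approx 3.5$)
$m{\left(G,h \right)} = \left(2 + G\right) \left(\frac{7}{2} + h\right)$ ($m{\left(G,h \right)} = \left(G + 2\right) \left(h + \frac{7}{2}\right) = \left(2 + G\right) \left(\frac{7}{2} + h\right)$)
$m{\left(\left(-5\right) 0 + 0,2 \right)} - 1044 = \left(7 + 2 \cdot 2 + \frac{7 \left(\left(-5\right) 0 + 0\right)}{2} + \left(\left(-5\right) 0 + 0\right) 2\right) - 1044 = \left(7 + 4 + \frac{7 \left(0 + 0\right)}{2} + \left(0 + 0\right) 2\right) - 1044 = \left(7 + 4 + \frac{7}{2} \cdot 0 + 0 \cdot 2\right) - 1044 = \left(7 + 4 + 0 + 0\right) - 1044 = 11 - 1044 = -1033$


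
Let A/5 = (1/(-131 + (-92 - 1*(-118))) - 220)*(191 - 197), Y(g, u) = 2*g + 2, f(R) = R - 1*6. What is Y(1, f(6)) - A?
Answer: -46174/7 ≈ -6596.3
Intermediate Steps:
f(R) = -6 + R (f(R) = R - 6 = -6 + R)
Y(g, u) = 2 + 2*g
A = 46202/7 (A = 5*((1/(-131 + (-92 - 1*(-118))) - 220)*(191 - 197)) = 5*((1/(-131 + (-92 + 118)) - 220)*(-6)) = 5*((1/(-131 + 26) - 220)*(-6)) = 5*((1/(-105) - 220)*(-6)) = 5*((-1/105 - 220)*(-6)) = 5*(-23101/105*(-6)) = 5*(46202/35) = 46202/7 ≈ 6600.3)
Y(1, f(6)) - A = (2 + 2*1) - 1*46202/7 = (2 + 2) - 46202/7 = 4 - 46202/7 = -46174/7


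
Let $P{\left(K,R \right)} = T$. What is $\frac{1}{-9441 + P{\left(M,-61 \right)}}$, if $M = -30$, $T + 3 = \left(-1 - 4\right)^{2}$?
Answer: $- \frac{1}{9419} \approx -0.00010617$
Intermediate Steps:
$T = 22$ ($T = -3 + \left(-1 - 4\right)^{2} = -3 + \left(-5\right)^{2} = -3 + 25 = 22$)
$P{\left(K,R \right)} = 22$
$\frac{1}{-9441 + P{\left(M,-61 \right)}} = \frac{1}{-9441 + 22} = \frac{1}{-9419} = - \frac{1}{9419}$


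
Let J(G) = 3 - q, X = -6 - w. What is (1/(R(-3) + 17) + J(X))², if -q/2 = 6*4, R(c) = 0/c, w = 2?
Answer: 753424/289 ≈ 2607.0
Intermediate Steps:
R(c) = 0
q = -48 (q = -12*4 = -2*24 = -48)
X = -8 (X = -6 - 1*2 = -6 - 2 = -8)
J(G) = 51 (J(G) = 3 - 1*(-48) = 3 + 48 = 51)
(1/(R(-3) + 17) + J(X))² = (1/(0 + 17) + 51)² = (1/17 + 51)² = (868/17)² = 753424/289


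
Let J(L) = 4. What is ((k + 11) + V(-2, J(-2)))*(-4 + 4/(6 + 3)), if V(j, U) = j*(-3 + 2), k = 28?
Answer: -1312/9 ≈ -145.78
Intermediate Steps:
V(j, U) = -j (V(j, U) = j*(-1) = -j)
((k + 11) + V(-2, J(-2)))*(-4 + 4/(6 + 3)) = ((28 + 11) - 1*(-2))*(-4 + 4/(6 + 3)) = (39 + 2)*(-4 + 4/9) = 41*(-4 + (⅑)*4) = 41*(-4 + 4/9) = 41*(-32/9) = -1312/9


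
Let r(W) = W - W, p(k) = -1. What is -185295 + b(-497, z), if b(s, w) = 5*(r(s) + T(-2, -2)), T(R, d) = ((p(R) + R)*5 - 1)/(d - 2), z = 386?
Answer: -185275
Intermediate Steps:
r(W) = 0
T(R, d) = (-6 + 5*R)/(-2 + d) (T(R, d) = ((-1 + R)*5 - 1)/(d - 2) = ((-5 + 5*R) - 1)/(-2 + d) = (-6 + 5*R)/(-2 + d))
b(s, w) = 20 (b(s, w) = 5*(0 + (-6 + 5*(-2))/(-2 - 2)) = 5*(0 + (-6 - 10)/(-4)) = 5*(0 - 1/4*(-16)) = 5*(0 + 4) = 5*4 = 20)
-185295 + b(-497, z) = -185295 + 20 = -185275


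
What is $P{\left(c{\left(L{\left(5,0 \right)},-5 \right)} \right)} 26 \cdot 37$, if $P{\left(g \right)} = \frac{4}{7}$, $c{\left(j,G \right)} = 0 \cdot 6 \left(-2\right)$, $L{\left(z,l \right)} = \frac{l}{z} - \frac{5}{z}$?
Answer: $\frac{3848}{7} \approx 549.71$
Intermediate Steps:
$L{\left(z,l \right)} = - \frac{5}{z} + \frac{l}{z}$
$c{\left(j,G \right)} = 0$ ($c{\left(j,G \right)} = 0 \left(-2\right) = 0$)
$P{\left(g \right)} = \frac{4}{7}$ ($P{\left(g \right)} = 4 \cdot \frac{1}{7} = \frac{4}{7}$)
$P{\left(c{\left(L{\left(5,0 \right)},-5 \right)} \right)} 26 \cdot 37 = \frac{4}{7} \cdot 26 \cdot 37 = \frac{104}{7} \cdot 37 = \frac{3848}{7}$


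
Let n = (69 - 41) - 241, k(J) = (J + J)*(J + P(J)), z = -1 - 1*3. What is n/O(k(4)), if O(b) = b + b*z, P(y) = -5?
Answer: -71/8 ≈ -8.8750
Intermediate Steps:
z = -4 (z = -1 - 3 = -4)
k(J) = 2*J*(-5 + J) (k(J) = (J + J)*(J - 5) = (2*J)*(-5 + J) = 2*J*(-5 + J))
O(b) = -3*b (O(b) = b + b*(-4) = b - 4*b = -3*b)
n = -213 (n = 28 - 241 = -213)
n/O(k(4)) = -213*(-1/(24*(-5 + 4))) = -213/((-6*4*(-1))) = -213/((-3*(-8))) = -213/24 = -213*1/24 = -71/8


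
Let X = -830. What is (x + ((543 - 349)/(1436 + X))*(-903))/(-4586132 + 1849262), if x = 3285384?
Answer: -331794587/276423870 ≈ -1.2003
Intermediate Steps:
(x + ((543 - 349)/(1436 + X))*(-903))/(-4586132 + 1849262) = (3285384 + ((543 - 349)/(1436 - 830))*(-903))/(-4586132 + 1849262) = (3285384 + (194/606)*(-903))/(-2736870) = (3285384 + (194*(1/606))*(-903))*(-1/2736870) = (3285384 + (97/303)*(-903))*(-1/2736870) = (3285384 - 29197/101)*(-1/2736870) = (331794587/101)*(-1/2736870) = -331794587/276423870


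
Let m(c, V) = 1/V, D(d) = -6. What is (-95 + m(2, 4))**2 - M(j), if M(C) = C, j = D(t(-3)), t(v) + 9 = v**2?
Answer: 143737/16 ≈ 8983.6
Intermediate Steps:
t(v) = -9 + v**2
j = -6
(-95 + m(2, 4))**2 - M(j) = (-95 + 1/4)**2 - 1*(-6) = (-95 + 1/4)**2 + 6 = (-379/4)**2 + 6 = 143641/16 + 6 = 143737/16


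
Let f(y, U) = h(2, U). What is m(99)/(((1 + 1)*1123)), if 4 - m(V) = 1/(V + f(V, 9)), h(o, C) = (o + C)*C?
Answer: 791/444708 ≈ 0.0017787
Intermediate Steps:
h(o, C) = C*(C + o) (h(o, C) = (C + o)*C = C*(C + o))
f(y, U) = U*(2 + U) (f(y, U) = U*(U + 2) = U*(2 + U))
m(V) = 4 - 1/(99 + V) (m(V) = 4 - 1/(V + 9*(2 + 9)) = 4 - 1/(V + 9*11) = 4 - 1/(V + 99) = 4 - 1/(99 + V))
m(99)/(((1 + 1)*1123)) = ((395 + 4*99)/(99 + 99))/(((1 + 1)*1123)) = ((395 + 396)/198)/((2*1123)) = ((1/198)*791)/2246 = (791/198)*(1/2246) = 791/444708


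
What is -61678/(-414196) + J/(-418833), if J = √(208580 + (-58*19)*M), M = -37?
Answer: 30839/207098 - √27706/139611 ≈ 0.14772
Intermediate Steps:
J = 3*√27706 (J = √(208580 - 58*19*(-37)) = √(208580 - 1102*(-37)) = √(208580 + 40774) = √249354 = 3*√27706 ≈ 499.35)
-61678/(-414196) + J/(-418833) = -61678/(-414196) + (3*√27706)/(-418833) = -61678*(-1/414196) + (3*√27706)*(-1/418833) = 30839/207098 - √27706/139611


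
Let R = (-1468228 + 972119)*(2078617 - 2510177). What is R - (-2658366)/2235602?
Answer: 239322088386841223/1117801 ≈ 2.1410e+11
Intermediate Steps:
R = 214100800040 (R = -496109*(-431560) = 214100800040)
R - (-2658366)/2235602 = 214100800040 - (-2658366)/2235602 = 214100800040 - 1*(-1329183/1117801) = 214100800040 + 1329183/1117801 = 239322088386841223/1117801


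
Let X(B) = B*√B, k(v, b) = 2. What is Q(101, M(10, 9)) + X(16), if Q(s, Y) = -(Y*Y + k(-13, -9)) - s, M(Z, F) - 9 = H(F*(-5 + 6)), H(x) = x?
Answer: -363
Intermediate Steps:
X(B) = B^(3/2)
M(Z, F) = 9 + F (M(Z, F) = 9 + F*(-5 + 6) = 9 + F*1 = 9 + F)
Q(s, Y) = -2 - s - Y² (Q(s, Y) = -(Y*Y + 2) - s = -(Y² + 2) - s = -(2 + Y²) - s = (-2 - Y²) - s = -2 - s - Y²)
Q(101, M(10, 9)) + X(16) = (-2 - 1*101 - (9 + 9)²) + 16^(3/2) = (-2 - 101 - 1*18²) + 64 = (-2 - 101 - 1*324) + 64 = (-2 - 101 - 324) + 64 = -427 + 64 = -363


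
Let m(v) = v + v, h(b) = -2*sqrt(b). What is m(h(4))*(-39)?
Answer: 312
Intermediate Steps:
m(v) = 2*v
m(h(4))*(-39) = (2*(-2*sqrt(4)))*(-39) = (2*(-2*2))*(-39) = (2*(-4))*(-39) = -8*(-39) = 312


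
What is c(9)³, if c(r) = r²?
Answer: 531441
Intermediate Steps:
c(9)³ = (9²)³ = 81³ = 531441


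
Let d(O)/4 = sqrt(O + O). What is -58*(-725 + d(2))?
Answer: 41586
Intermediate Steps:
d(O) = 4*sqrt(2)*sqrt(O) (d(O) = 4*sqrt(O + O) = 4*sqrt(2*O) = 4*(sqrt(2)*sqrt(O)) = 4*sqrt(2)*sqrt(O))
-58*(-725 + d(2)) = -58*(-725 + 4*sqrt(2)*sqrt(2)) = -58*(-725 + 8) = -58*(-717) = 41586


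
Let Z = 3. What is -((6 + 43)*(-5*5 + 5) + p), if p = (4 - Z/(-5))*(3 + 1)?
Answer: 4808/5 ≈ 961.60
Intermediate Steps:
p = 92/5 (p = (4 - 3/(-5))*(3 + 1) = (4 - 3*(-1)/5)*4 = (4 - 1*(-⅗))*4 = (4 + ⅗)*4 = (23/5)*4 = 92/5 ≈ 18.400)
-((6 + 43)*(-5*5 + 5) + p) = -((6 + 43)*(-5*5 + 5) + 92/5) = -(49*(-25 + 5) + 92/5) = -(49*(-20) + 92/5) = -(-980 + 92/5) = -1*(-4808/5) = 4808/5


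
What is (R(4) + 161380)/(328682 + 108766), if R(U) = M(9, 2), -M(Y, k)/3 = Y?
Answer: 161353/437448 ≈ 0.36885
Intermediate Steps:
M(Y, k) = -3*Y
R(U) = -27 (R(U) = -3*9 = -27)
(R(4) + 161380)/(328682 + 108766) = (-27 + 161380)/(328682 + 108766) = 161353/437448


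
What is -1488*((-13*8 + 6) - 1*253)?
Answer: 522288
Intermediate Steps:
-1488*((-13*8 + 6) - 1*253) = -1488*((-104 + 6) - 253) = -1488*(-98 - 253) = -1488*(-351) = 522288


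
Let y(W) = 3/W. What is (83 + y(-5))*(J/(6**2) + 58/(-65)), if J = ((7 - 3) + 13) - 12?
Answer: -181589/2925 ≈ -62.082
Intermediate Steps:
J = 5 (J = (4 + 13) - 12 = 17 - 12 = 5)
(83 + y(-5))*(J/(6**2) + 58/(-65)) = (83 + 3/(-5))*(5/(6**2) + 58/(-65)) = (83 + 3*(-1/5))*(5/36 + 58*(-1/65)) = (83 - 3/5)*(5*(1/36) - 58/65) = 412*(5/36 - 58/65)/5 = (412/5)*(-1763/2340) = -181589/2925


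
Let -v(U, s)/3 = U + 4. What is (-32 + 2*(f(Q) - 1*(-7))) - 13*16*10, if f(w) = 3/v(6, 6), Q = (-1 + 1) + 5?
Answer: -10491/5 ≈ -2098.2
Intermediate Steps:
Q = 5 (Q = 0 + 5 = 5)
v(U, s) = -12 - 3*U (v(U, s) = -3*(U + 4) = -3*(4 + U) = -12 - 3*U)
f(w) = -1/10 (f(w) = 3/(-12 - 3*6) = 3/(-12 - 18) = 3/(-30) = 3*(-1/30) = -1/10)
(-32 + 2*(f(Q) - 1*(-7))) - 13*16*10 = (-32 + 2*(-1/10 - 1*(-7))) - 13*16*10 = (-32 + 2*(-1/10 + 7)) - 208*10 = (-32 + 2*(69/10)) - 1*2080 = (-32 + 69/5) - 2080 = -91/5 - 2080 = -10491/5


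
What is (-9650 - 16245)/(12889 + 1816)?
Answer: -5179/2941 ≈ -1.7610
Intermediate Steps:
(-9650 - 16245)/(12889 + 1816) = -25895/14705 = -25895*1/14705 = -5179/2941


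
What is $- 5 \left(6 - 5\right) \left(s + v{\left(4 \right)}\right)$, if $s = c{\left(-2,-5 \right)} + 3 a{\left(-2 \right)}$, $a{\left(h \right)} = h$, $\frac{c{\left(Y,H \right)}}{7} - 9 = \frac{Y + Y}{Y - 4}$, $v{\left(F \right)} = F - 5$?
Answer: $- \frac{910}{3} \approx -303.33$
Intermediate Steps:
$v{\left(F \right)} = -5 + F$
$c{\left(Y,H \right)} = 63 + \frac{14 Y}{-4 + Y}$ ($c{\left(Y,H \right)} = 63 + 7 \frac{Y + Y}{Y - 4} = 63 + 7 \frac{2 Y}{-4 + Y} = 63 + \frac{14 Y}{-4 + Y}$)
$s = \frac{185}{3}$ ($s = \frac{7 \left(-36 + 11 \left(-2\right)\right)}{-4 - 2} + 3 \left(-2\right) = \frac{7 \left(-36 - 22\right)}{-6} - 6 = 7 \left(- \frac{1}{6}\right) \left(-58\right) - 6 = \frac{203}{3} - 6 = \frac{185}{3} \approx 61.667$)
$- 5 \left(6 - 5\right) \left(s + v{\left(4 \right)}\right) = - 5 \left(6 - 5\right) \left(\frac{185}{3} + \left(-5 + 4\right)\right) = \left(-5\right) 1 \left(\frac{185}{3} - 1\right) = \left(-5\right) \frac{182}{3} = - \frac{910}{3}$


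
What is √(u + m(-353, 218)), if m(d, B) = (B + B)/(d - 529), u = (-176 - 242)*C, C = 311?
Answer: 2*I*√14332334/21 ≈ 360.55*I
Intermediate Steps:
u = -129998 (u = (-176 - 242)*311 = -418*311 = -129998)
m(d, B) = 2*B/(-529 + d) (m(d, B) = (2*B)/(-529 + d) = 2*B/(-529 + d))
√(u + m(-353, 218)) = √(-129998 + 2*218/(-529 - 353)) = √(-129998 + 2*218/(-882)) = √(-129998 + 2*218*(-1/882)) = √(-129998 - 218/441) = √(-57329336/441) = 2*I*√14332334/21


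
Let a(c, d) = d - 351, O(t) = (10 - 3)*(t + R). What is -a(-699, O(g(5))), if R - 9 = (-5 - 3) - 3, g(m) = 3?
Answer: 344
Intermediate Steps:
R = -2 (R = 9 + ((-5 - 3) - 3) = 9 + (-8 - 3) = 9 - 11 = -2)
O(t) = -14 + 7*t (O(t) = (10 - 3)*(t - 2) = 7*(-2 + t) = -14 + 7*t)
a(c, d) = -351 + d
-a(-699, O(g(5))) = -(-351 + (-14 + 7*3)) = -(-351 + (-14 + 21)) = -(-351 + 7) = -1*(-344) = 344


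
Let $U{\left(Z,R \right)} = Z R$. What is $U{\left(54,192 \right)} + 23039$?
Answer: $33407$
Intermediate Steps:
$U{\left(Z,R \right)} = R Z$
$U{\left(54,192 \right)} + 23039 = 192 \cdot 54 + 23039 = 10368 + 23039 = 33407$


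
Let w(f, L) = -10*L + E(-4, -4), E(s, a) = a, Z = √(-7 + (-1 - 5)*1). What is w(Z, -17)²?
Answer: 27556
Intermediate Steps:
Z = I*√13 (Z = √(-7 - 6*1) = √(-7 - 6) = √(-13) = I*√13 ≈ 3.6056*I)
w(f, L) = -4 - 10*L (w(f, L) = -10*L - 4 = -4 - 10*L)
w(Z, -17)² = (-4 - 10*(-17))² = (-4 + 170)² = 166² = 27556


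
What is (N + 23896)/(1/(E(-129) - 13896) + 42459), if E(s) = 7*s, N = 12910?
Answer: 272345997/314175370 ≈ 0.86686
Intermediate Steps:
(N + 23896)/(1/(E(-129) - 13896) + 42459) = (12910 + 23896)/(1/(7*(-129) - 13896) + 42459) = 36806/(1/(-903 - 13896) + 42459) = 36806/(1/(-14799) + 42459) = 36806/(-1/14799 + 42459) = 36806/(628350740/14799) = 36806*(14799/628350740) = 272345997/314175370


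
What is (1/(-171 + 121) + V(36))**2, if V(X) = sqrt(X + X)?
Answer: 180001/2500 - 6*sqrt(2)/25 ≈ 71.661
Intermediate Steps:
V(X) = sqrt(2)*sqrt(X) (V(X) = sqrt(2*X) = sqrt(2)*sqrt(X))
(1/(-171 + 121) + V(36))**2 = (1/(-171 + 121) + sqrt(2)*sqrt(36))**2 = (1/(-50) + sqrt(2)*6)**2 = (-1/50 + 6*sqrt(2))**2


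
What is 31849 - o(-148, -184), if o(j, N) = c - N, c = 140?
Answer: 31525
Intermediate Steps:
o(j, N) = 140 - N
31849 - o(-148, -184) = 31849 - (140 - 1*(-184)) = 31849 - (140 + 184) = 31849 - 1*324 = 31849 - 324 = 31525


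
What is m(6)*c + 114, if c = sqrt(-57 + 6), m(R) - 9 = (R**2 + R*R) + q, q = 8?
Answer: 114 + 89*I*sqrt(51) ≈ 114.0 + 635.59*I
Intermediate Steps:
m(R) = 17 + 2*R**2 (m(R) = 9 + ((R**2 + R*R) + 8) = 9 + ((R**2 + R**2) + 8) = 9 + (2*R**2 + 8) = 9 + (8 + 2*R**2) = 17 + 2*R**2)
c = I*sqrt(51) (c = sqrt(-51) = I*sqrt(51) ≈ 7.1414*I)
m(6)*c + 114 = (17 + 2*6**2)*(I*sqrt(51)) + 114 = (17 + 2*36)*(I*sqrt(51)) + 114 = (17 + 72)*(I*sqrt(51)) + 114 = 89*(I*sqrt(51)) + 114 = 89*I*sqrt(51) + 114 = 114 + 89*I*sqrt(51)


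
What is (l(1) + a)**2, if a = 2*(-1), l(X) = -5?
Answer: 49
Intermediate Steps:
a = -2
(l(1) + a)**2 = (-5 - 2)**2 = (-7)**2 = 49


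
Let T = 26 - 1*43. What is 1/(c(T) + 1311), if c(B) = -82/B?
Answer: 17/22369 ≈ 0.00075998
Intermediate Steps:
T = -17 (T = 26 - 43 = -17)
1/(c(T) + 1311) = 1/(-82/(-17) + 1311) = 1/(-82*(-1/17) + 1311) = 1/(82/17 + 1311) = 1/(22369/17) = 17/22369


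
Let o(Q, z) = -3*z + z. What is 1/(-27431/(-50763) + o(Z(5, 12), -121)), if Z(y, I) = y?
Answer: 50763/12312077 ≈ 0.0041230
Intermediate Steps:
o(Q, z) = -2*z
1/(-27431/(-50763) + o(Z(5, 12), -121)) = 1/(-27431/(-50763) - 2*(-121)) = 1/(-27431*(-1/50763) + 242) = 1/(27431/50763 + 242) = 1/(12312077/50763) = 50763/12312077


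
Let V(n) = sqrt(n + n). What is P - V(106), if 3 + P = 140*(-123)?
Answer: -17223 - 2*sqrt(53) ≈ -17238.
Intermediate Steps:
P = -17223 (P = -3 + 140*(-123) = -3 - 17220 = -17223)
V(n) = sqrt(2)*sqrt(n) (V(n) = sqrt(2*n) = sqrt(2)*sqrt(n))
P - V(106) = -17223 - sqrt(2)*sqrt(106) = -17223 - 2*sqrt(53)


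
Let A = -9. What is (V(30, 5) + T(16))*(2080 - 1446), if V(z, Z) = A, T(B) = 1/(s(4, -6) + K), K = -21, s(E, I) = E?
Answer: -97636/17 ≈ -5743.3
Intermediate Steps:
T(B) = -1/17 (T(B) = 1/(4 - 21) = 1/(-17) = -1/17)
V(z, Z) = -9
(V(30, 5) + T(16))*(2080 - 1446) = (-9 - 1/17)*(2080 - 1446) = -154/17*634 = -97636/17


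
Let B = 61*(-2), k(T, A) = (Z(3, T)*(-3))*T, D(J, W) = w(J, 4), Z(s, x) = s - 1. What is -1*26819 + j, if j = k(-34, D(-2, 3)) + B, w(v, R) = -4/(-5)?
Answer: -26737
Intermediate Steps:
w(v, R) = ⅘ (w(v, R) = -4*(-⅕) = ⅘)
Z(s, x) = -1 + s
D(J, W) = ⅘
k(T, A) = -6*T (k(T, A) = ((-1 + 3)*(-3))*T = (2*(-3))*T = -6*T)
B = -122
j = 82 (j = -6*(-34) - 122 = 204 - 122 = 82)
-1*26819 + j = -1*26819 + 82 = -26819 + 82 = -26737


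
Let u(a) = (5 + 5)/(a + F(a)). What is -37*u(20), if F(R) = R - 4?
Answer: -185/18 ≈ -10.278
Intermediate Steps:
F(R) = -4 + R
u(a) = 10/(-4 + 2*a) (u(a) = (5 + 5)/(a + (-4 + a)) = 10/(-4 + 2*a))
-37*u(20) = -185/(-2 + 20) = -185/18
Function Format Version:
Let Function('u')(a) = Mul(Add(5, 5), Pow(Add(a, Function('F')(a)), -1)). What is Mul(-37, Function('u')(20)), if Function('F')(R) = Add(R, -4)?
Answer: Rational(-185, 18) ≈ -10.278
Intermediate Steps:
Function('F')(R) = Add(-4, R)
Function('u')(a) = Mul(10, Pow(Add(-4, Mul(2, a)), -1)) (Function('u')(a) = Mul(Add(5, 5), Pow(Add(a, Add(-4, a)), -1)) = Mul(10, Pow(Add(-4, Mul(2, a)), -1)))
Mul(-37, Function('u')(20)) = Mul(-37, Mul(5, Pow(Add(-2, 20), -1))) = Mul(-37, Mul(5, Pow(18, -1))) = Mul(-37, Mul(5, Rational(1, 18))) = Mul(-37, Rational(5, 18)) = Rational(-185, 18)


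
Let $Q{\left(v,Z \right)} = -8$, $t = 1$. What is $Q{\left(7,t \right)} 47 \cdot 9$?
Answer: $-3384$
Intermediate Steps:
$Q{\left(7,t \right)} 47 \cdot 9 = \left(-8\right) 47 \cdot 9 = \left(-376\right) 9 = -3384$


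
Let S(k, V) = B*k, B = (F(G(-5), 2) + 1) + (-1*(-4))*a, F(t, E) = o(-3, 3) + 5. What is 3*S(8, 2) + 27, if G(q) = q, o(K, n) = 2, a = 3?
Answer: 507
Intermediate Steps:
F(t, E) = 7 (F(t, E) = 2 + 5 = 7)
B = 20 (B = (7 + 1) - 1*(-4)*3 = 8 + 4*3 = 8 + 12 = 20)
S(k, V) = 20*k
3*S(8, 2) + 27 = 3*(20*8) + 27 = 3*160 + 27 = 480 + 27 = 507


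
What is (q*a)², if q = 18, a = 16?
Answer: 82944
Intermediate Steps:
(q*a)² = (18*16)² = 288² = 82944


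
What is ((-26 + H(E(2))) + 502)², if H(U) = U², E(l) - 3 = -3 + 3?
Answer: 235225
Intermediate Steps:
E(l) = 3 (E(l) = 3 + (-3 + 3) = 3 + 0 = 3)
((-26 + H(E(2))) + 502)² = ((-26 + 3²) + 502)² = ((-26 + 9) + 502)² = (-17 + 502)² = 485² = 235225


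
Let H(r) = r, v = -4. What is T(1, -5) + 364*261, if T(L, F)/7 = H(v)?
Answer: 94976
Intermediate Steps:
T(L, F) = -28 (T(L, F) = 7*(-4) = -28)
T(1, -5) + 364*261 = -28 + 364*261 = -28 + 95004 = 94976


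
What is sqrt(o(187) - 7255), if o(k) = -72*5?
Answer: I*sqrt(7615) ≈ 87.264*I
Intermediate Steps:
o(k) = -360
sqrt(o(187) - 7255) = sqrt(-360 - 7255) = sqrt(-7615) = I*sqrt(7615)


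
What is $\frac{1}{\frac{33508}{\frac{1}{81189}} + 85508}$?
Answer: $\frac{1}{2720566520} \approx 3.6757 \cdot 10^{-10}$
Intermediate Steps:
$\frac{1}{\frac{33508}{\frac{1}{81189}} + 85508} = \frac{1}{33508 \frac{1}{\frac{1}{81189}} + 85508} = \frac{1}{33508 \cdot 81189 + 85508} = \frac{1}{2720481012 + 85508} = \frac{1}{2720566520}$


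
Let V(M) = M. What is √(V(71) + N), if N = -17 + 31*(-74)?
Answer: 8*I*√35 ≈ 47.329*I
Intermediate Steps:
N = -2311 (N = -17 - 2294 = -2311)
√(V(71) + N) = √(71 - 2311) = √(-2240) = 8*I*√35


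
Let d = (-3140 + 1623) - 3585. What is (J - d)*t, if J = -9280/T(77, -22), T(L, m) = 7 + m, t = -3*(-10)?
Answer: 171620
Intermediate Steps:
d = -5102 (d = -1517 - 3585 = -5102)
t = 30
J = 1856/3 (J = -9280/(7 - 22) = -9280/(-15) = -9280*(-1/15) = 1856/3 ≈ 618.67)
(J - d)*t = (1856/3 - 1*(-5102))*30 = (1856/3 + 5102)*30 = (17162/3)*30 = 171620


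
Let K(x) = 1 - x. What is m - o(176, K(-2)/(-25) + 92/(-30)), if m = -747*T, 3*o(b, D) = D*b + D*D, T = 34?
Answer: -425493571/16875 ≈ -25214.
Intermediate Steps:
o(b, D) = D²/3 + D*b/3 (o(b, D) = (D*b + D*D)/3 = (D*b + D²)/3 = (D² + D*b)/3 = D²/3 + D*b/3)
m = -25398 (m = -747*34 = -25398)
m - o(176, K(-2)/(-25) + 92/(-30)) = -25398 - ((1 - 1*(-2))/(-25) + 92/(-30))*(((1 - 1*(-2))/(-25) + 92/(-30)) + 176)/3 = -25398 - ((1 + 2)*(-1/25) + 92*(-1/30))*(((1 + 2)*(-1/25) + 92*(-1/30)) + 176)/3 = -25398 - (3*(-1/25) - 46/15)*((3*(-1/25) - 46/15) + 176)/3 = -25398 - (-3/25 - 46/15)*((-3/25 - 46/15) + 176)/3 = -25398 - (-239)*(-239/75 + 176)/(3*75) = -25398 - (-239)*12961/(3*75*75) = -25398 - 1*(-3097679/16875) = -25398 + 3097679/16875 = -425493571/16875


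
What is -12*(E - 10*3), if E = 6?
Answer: 288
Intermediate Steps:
-12*(E - 10*3) = -12*(6 - 10*3) = -12*(6 - 30) = -12*(-24) = 288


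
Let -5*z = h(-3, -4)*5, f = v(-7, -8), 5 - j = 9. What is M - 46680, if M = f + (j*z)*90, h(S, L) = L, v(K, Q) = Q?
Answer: -48128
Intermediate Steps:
j = -4 (j = 5 - 1*9 = 5 - 9 = -4)
f = -8
z = 4 (z = -(-4)*5/5 = -⅕*(-20) = 4)
M = -1448 (M = -8 - 4*4*90 = -8 - 16*90 = -8 - 1440 = -1448)
M - 46680 = -1448 - 46680 = -48128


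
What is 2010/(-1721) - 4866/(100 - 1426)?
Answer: 951521/380341 ≈ 2.5018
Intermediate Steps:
2010/(-1721) - 4866/(100 - 1426) = 2010*(-1/1721) - 4866/(-1326) = -2010/1721 - 4866*(-1/1326) = -2010/1721 + 811/221 = 951521/380341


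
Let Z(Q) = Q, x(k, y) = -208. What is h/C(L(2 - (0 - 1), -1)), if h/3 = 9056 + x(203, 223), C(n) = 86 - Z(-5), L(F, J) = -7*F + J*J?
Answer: 3792/13 ≈ 291.69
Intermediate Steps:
L(F, J) = J**2 - 7*F (L(F, J) = -7*F + J**2 = J**2 - 7*F)
C(n) = 91 (C(n) = 86 - 1*(-5) = 86 + 5 = 91)
h = 26544 (h = 3*(9056 - 208) = 3*8848 = 26544)
h/C(L(2 - (0 - 1), -1)) = 26544/91 = 26544*(1/91) = 3792/13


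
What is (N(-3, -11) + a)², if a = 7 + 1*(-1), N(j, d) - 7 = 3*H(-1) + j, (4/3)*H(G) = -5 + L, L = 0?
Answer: 25/16 ≈ 1.5625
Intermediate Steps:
H(G) = -15/4 (H(G) = 3*(-5 + 0)/4 = (¾)*(-5) = -15/4)
N(j, d) = -17/4 + j (N(j, d) = 7 + (3*(-15/4) + j) = 7 + (-45/4 + j) = -17/4 + j)
a = 6 (a = 7 - 1 = 6)
(N(-3, -11) + a)² = ((-17/4 - 3) + 6)² = (-29/4 + 6)² = (-5/4)² = 25/16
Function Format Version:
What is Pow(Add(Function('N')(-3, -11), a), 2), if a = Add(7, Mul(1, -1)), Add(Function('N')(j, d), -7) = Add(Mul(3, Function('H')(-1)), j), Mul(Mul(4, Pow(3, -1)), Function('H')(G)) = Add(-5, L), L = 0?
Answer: Rational(25, 16) ≈ 1.5625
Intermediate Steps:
Function('H')(G) = Rational(-15, 4) (Function('H')(G) = Mul(Rational(3, 4), Add(-5, 0)) = Mul(Rational(3, 4), -5) = Rational(-15, 4))
Function('N')(j, d) = Add(Rational(-17, 4), j) (Function('N')(j, d) = Add(7, Add(Mul(3, Rational(-15, 4)), j)) = Add(7, Add(Rational(-45, 4), j)) = Add(Rational(-17, 4), j))
a = 6 (a = Add(7, -1) = 6)
Pow(Add(Function('N')(-3, -11), a), 2) = Pow(Add(Add(Rational(-17, 4), -3), 6), 2) = Pow(Add(Rational(-29, 4), 6), 2) = Pow(Rational(-5, 4), 2) = Rational(25, 16)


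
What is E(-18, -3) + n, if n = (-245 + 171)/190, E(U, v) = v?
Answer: -322/95 ≈ -3.3895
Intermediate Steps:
n = -37/95 (n = -74*1/190 = -37/95 ≈ -0.38947)
E(-18, -3) + n = -3 - 37/95 = -322/95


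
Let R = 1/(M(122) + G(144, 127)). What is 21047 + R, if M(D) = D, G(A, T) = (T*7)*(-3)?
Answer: 53564614/2545 ≈ 21047.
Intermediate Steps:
G(A, T) = -21*T (G(A, T) = (7*T)*(-3) = -21*T)
R = -1/2545 (R = 1/(122 - 21*127) = 1/(122 - 2667) = 1/(-2545) = -1/2545 ≈ -0.00039293)
21047 + R = 21047 - 1/2545 = 53564614/2545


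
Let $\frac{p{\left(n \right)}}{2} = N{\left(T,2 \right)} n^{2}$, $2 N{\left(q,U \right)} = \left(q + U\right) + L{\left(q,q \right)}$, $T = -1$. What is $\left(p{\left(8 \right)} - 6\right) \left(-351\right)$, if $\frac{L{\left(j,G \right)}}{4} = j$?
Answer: $69498$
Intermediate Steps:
$L{\left(j,G \right)} = 4 j$
$N{\left(q,U \right)} = \frac{U}{2} + \frac{5 q}{2}$ ($N{\left(q,U \right)} = \frac{\left(q + U\right) + 4 q}{2} = \frac{\left(U + q\right) + 4 q}{2} = \frac{U + 5 q}{2} = \frac{U}{2} + \frac{5 q}{2}$)
$p{\left(n \right)} = - 3 n^{2}$ ($p{\left(n \right)} = 2 \left(\frac{1}{2} \cdot 2 + \frac{5}{2} \left(-1\right)\right) n^{2} = 2 \left(1 - \frac{5}{2}\right) n^{2} = 2 \left(- \frac{3 n^{2}}{2}\right) = - 3 n^{2}$)
$\left(p{\left(8 \right)} - 6\right) \left(-351\right) = \left(- 3 \cdot 8^{2} - 6\right) \left(-351\right) = \left(\left(-3\right) 64 - 6\right) \left(-351\right) = \left(-192 - 6\right) \left(-351\right) = \left(-198\right) \left(-351\right) = 69498$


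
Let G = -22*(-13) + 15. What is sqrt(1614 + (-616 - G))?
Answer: sqrt(697) ≈ 26.401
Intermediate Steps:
G = 301 (G = 286 + 15 = 301)
sqrt(1614 + (-616 - G)) = sqrt(1614 + (-616 - 1*301)) = sqrt(1614 + (-616 - 301)) = sqrt(1614 - 917) = sqrt(697)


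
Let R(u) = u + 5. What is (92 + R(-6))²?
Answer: 8281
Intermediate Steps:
R(u) = 5 + u
(92 + R(-6))² = (92 + (5 - 6))² = (92 - 1)² = 91² = 8281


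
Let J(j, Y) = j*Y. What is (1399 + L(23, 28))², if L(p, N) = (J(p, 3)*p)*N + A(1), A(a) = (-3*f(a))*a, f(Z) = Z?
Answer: 2100572224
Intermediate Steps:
J(j, Y) = Y*j
A(a) = -3*a² (A(a) = (-3*a)*a = -3*a²)
L(p, N) = -3 + 3*N*p² (L(p, N) = ((3*p)*p)*N - 3*1² = (3*p²)*N - 3*1 = 3*N*p² - 3 = -3 + 3*N*p²)
(1399 + L(23, 28))² = (1399 + (-3 + 3*28*23²))² = (1399 + (-3 + 3*28*529))² = (1399 + (-3 + 44436))² = (1399 + 44433)² = 45832² = 2100572224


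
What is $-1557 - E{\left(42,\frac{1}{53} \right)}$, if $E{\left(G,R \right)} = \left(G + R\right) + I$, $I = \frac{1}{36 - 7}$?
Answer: $- \frac{2457745}{1537} \approx -1599.1$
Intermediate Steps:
$I = \frac{1}{29} \approx 0.034483$
$E{\left(G,R \right)} = \frac{1}{29} + G + R$ ($E{\left(G,R \right)} = \left(G + R\right) + \frac{1}{29} = \frac{1}{29} + G + R$)
$-1557 - E{\left(42,\frac{1}{53} \right)} = -1557 - \left(\frac{1}{29} + 42 + \frac{1}{53}\right) = -1557 - \frac{64636}{1537} = - \frac{2457745}{1537}$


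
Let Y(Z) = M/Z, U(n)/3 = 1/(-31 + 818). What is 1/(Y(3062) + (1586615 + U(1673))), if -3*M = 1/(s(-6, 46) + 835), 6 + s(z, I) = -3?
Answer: 5971469532/9474423154276301 ≈ 6.3027e-7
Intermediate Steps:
s(z, I) = -9 (s(z, I) = -6 - 3 = -9)
U(n) = 3/787 (U(n) = 3/(-31 + 818) = 3/787)
M = -1/2478 (M = -1/(3*(-9 + 835)) = -⅓/826 = -⅓*1/826 = -1/2478 ≈ -0.00040355)
Y(Z) = -1/(2478*Z)
1/(Y(3062) + (1586615 + U(1673))) = 1/(-1/2478/3062 + (1586615 + 3/787)) = 1/(-1/2478*1/3062 + 1248666008/787) = 1/(-1/7587636 + 1248666008/787) = 1/(9474423154276301/5971469532) = 5971469532/9474423154276301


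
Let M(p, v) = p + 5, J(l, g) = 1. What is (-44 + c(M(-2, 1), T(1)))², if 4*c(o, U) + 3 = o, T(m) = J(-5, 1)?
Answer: 1936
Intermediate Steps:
M(p, v) = 5 + p
T(m) = 1
c(o, U) = -¾ + o/4
(-44 + c(M(-2, 1), T(1)))² = (-44 + (-¾ + (5 - 2)/4))² = (-44 + (-¾ + (¼)*3))² = (-44 + (-¾ + ¾))² = (-44 + 0)² = (-44)² = 1936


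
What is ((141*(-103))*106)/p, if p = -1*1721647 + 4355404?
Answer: -513146/877919 ≈ -0.58450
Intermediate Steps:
p = 2633757 (p = -1721647 + 4355404 = 2633757)
((141*(-103))*106)/p = ((141*(-103))*106)/2633757 = -14523*106*(1/2633757) = -1539438*1/2633757 = -513146/877919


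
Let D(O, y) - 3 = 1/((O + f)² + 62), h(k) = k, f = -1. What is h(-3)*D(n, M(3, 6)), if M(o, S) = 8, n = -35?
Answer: -12225/1358 ≈ -9.0022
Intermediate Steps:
D(O, y) = 3 + 1/(62 + (-1 + O)²) (D(O, y) = 3 + 1/((O - 1)² + 62) = 3 + 1/((-1 + O)² + 62) = 3 + 1/(62 + (-1 + O)²))
h(-3)*D(n, M(3, 6)) = -3*(187 + 3*(-1 - 35)²)/(62 + (-1 - 35)²) = -3*(187 + 3*(-36)²)/(62 + (-36)²) = -3*(187 + 3*1296)/(62 + 1296) = -3*(187 + 3888)/1358 = -3*4075/1358 = -12225/1358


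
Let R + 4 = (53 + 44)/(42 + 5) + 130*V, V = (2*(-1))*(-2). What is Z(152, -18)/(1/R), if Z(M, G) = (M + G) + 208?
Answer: 8327358/47 ≈ 1.7718e+5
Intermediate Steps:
Z(M, G) = 208 + G + M (Z(M, G) = (G + M) + 208 = 208 + G + M)
V = 4 (V = -2*(-2) = 4)
R = 24349/47 (R = -4 + ((53 + 44)/(42 + 5) + 130*4) = -4 + (97/47 + 520) = -4 + 24537/47 = 24349/47 ≈ 518.06)
Z(152, -18)/(1/R) = (208 - 18 + 152)/(1/(24349/47)) = 342/(47/24349) = 342*(24349/47) = 8327358/47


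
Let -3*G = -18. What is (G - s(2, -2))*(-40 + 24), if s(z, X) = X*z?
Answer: -160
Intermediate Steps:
G = 6 (G = -⅓*(-18) = 6)
(G - s(2, -2))*(-40 + 24) = (6 - (-2)*2)*(-40 + 24) = (6 - 1*(-4))*(-16) = (6 + 4)*(-16) = 10*(-16) = -160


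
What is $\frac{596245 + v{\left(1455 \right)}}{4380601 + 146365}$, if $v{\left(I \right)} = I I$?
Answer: $\frac{1356635}{2263483} \approx 0.59936$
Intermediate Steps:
$v{\left(I \right)} = I^{2}$
$\frac{596245 + v{\left(1455 \right)}}{4380601 + 146365} = \frac{596245 + 1455^{2}}{4380601 + 146365} = \frac{596245 + 2117025}{4526966} = 2713270 \cdot \frac{1}{4526966} = \frac{1356635}{2263483}$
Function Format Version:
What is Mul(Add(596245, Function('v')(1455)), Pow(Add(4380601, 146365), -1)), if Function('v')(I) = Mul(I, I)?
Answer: Rational(1356635, 2263483) ≈ 0.59936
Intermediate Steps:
Function('v')(I) = Pow(I, 2)
Mul(Add(596245, Function('v')(1455)), Pow(Add(4380601, 146365), -1)) = Mul(Add(596245, Pow(1455, 2)), Pow(Add(4380601, 146365), -1)) = Mul(Add(596245, 2117025), Pow(4526966, -1)) = Mul(2713270, Rational(1, 4526966)) = Rational(1356635, 2263483)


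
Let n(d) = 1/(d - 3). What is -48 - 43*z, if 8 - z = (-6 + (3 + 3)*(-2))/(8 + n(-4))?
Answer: -26978/55 ≈ -490.51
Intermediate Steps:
n(d) = 1/(-3 + d)
z = 566/55 (z = 8 - (-6 + (3 + 3)*(-2))/(8 + 1/(-3 - 4)) = 8 - (-6 + 6*(-2))/(8 + 1/(-7)) = 8 - (-6 - 12)/(8 - ⅐) = 8 - (-18)/55/7 = 8 - (-18)*7/55 = 8 - 1*(-126/55) = 8 + 126/55 = 566/55 ≈ 10.291)
-48 - 43*z = -48 - 43*566/55 = -48 - 24338/55 = -26978/55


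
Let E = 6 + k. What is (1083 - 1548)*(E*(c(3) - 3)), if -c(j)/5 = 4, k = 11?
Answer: 181815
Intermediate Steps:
E = 17 (E = 6 + 11 = 17)
c(j) = -20 (c(j) = -5*4 = -20)
(1083 - 1548)*(E*(c(3) - 3)) = (1083 - 1548)*(17*(-20 - 3)) = -7905*(-23) = -465*(-391) = 181815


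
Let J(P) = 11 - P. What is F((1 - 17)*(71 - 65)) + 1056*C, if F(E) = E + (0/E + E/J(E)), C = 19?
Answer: 2136480/107 ≈ 19967.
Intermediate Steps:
F(E) = E + E/(11 - E) (F(E) = E + (0/E + E/(11 - E)) = E + (0 + E/(11 - E)) = E + E/(11 - E))
F((1 - 17)*(71 - 65)) + 1056*C = ((1 - 17)*(71 - 65))*(-12 + (1 - 17)*(71 - 65))/(-11 + (1 - 17)*(71 - 65)) + 1056*19 = (-16*6)*(-12 - 16*6)/(-11 - 16*6) + 20064 = -96*(-12 - 96)/(-11 - 96) + 20064 = -96*(-108)/(-107) + 20064 = -96*(-1/107)*(-108) + 20064 = -10368/107 + 20064 = 2136480/107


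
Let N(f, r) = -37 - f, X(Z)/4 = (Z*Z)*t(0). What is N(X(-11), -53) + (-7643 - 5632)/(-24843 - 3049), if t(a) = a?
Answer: -1018729/27892 ≈ -36.524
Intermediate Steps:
X(Z) = 0 (X(Z) = 4*((Z*Z)*0) = 4*(Z²*0) = 4*0 = 0)
N(X(-11), -53) + (-7643 - 5632)/(-24843 - 3049) = (-37 - 1*0) + (-7643 - 5632)/(-24843 - 3049) = (-37 + 0) - 13275/(-27892) = -37 - 13275*(-1/27892) = -37 + 13275/27892 = -1018729/27892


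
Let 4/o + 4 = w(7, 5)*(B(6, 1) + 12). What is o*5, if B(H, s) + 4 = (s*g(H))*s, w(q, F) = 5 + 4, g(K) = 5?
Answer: 20/113 ≈ 0.17699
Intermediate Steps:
w(q, F) = 9
B(H, s) = -4 + 5*s² (B(H, s) = -4 + (s*5)*s = -4 + (5*s)*s = -4 + 5*s²)
o = 4/113 (o = 4/(-4 + 9*((-4 + 5*1²) + 12)) = 4/(-4 + 9*((-4 + 5*1) + 12)) = 4/(-4 + 9*((-4 + 5) + 12)) = 4/(-4 + 9*(1 + 12)) = 4/(-4 + 9*13) = 4/(-4 + 117) = 4/113 ≈ 0.035398)
o*5 = (4/113)*5 = 20/113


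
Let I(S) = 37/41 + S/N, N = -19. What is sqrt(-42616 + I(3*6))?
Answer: I*sqrt(25861163321)/779 ≈ 206.44*I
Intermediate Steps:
I(S) = 37/41 - S/19 (I(S) = 37/41 + S/(-19) = 37*(1/41) + S*(-1/19) = 37/41 - S/19)
sqrt(-42616 + I(3*6)) = sqrt(-42616 + (37/41 - 3*6/19)) = sqrt(-42616 + (37/41 - 1/19*18)) = sqrt(-42616 + (37/41 - 18/19)) = sqrt(-42616 - 35/779) = sqrt(-33197899/779) = I*sqrt(25861163321)/779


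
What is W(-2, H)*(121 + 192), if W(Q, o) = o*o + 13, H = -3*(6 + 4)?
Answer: 285769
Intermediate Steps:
H = -30 (H = -3*10 = -30)
W(Q, o) = 13 + o² (W(Q, o) = o² + 13 = 13 + o²)
W(-2, H)*(121 + 192) = (13 + (-30)²)*(121 + 192) = (13 + 900)*313 = 913*313 = 285769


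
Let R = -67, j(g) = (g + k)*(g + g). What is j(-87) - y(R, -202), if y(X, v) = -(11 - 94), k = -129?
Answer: 37501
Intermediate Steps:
j(g) = 2*g*(-129 + g) (j(g) = (g - 129)*(g + g) = (-129 + g)*(2*g) = 2*g*(-129 + g))
y(X, v) = 83 (y(X, v) = -1*(-83) = 83)
j(-87) - y(R, -202) = 2*(-87)*(-129 - 87) - 1*83 = 2*(-87)*(-216) - 83 = 37584 - 83 = 37501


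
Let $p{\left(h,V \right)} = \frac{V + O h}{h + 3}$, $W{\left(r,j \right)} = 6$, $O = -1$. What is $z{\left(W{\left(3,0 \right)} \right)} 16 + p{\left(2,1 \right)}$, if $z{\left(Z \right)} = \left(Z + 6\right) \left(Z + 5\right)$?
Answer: $\frac{10559}{5} \approx 2111.8$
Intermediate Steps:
$z{\left(Z \right)} = \left(5 + Z\right) \left(6 + Z\right)$ ($z{\left(Z \right)} = \left(6 + Z\right) \left(5 + Z\right) = \left(5 + Z\right) \left(6 + Z\right)$)
$p{\left(h,V \right)} = \frac{V - h}{3 + h}$ ($p{\left(h,V \right)} = \frac{V - h}{h + 3} = \frac{V - h}{3 + h}$)
$z{\left(W{\left(3,0 \right)} \right)} 16 + p{\left(2,1 \right)} = \left(30 + 6^{2} + 11 \cdot 6\right) 16 + \frac{1 - 2}{3 + 2} = \left(30 + 36 + 66\right) 16 + \frac{1 - 2}{5} = 132 \cdot 16 + \frac{1}{5} \left(-1\right) = 2112 - \frac{1}{5} = \frac{10559}{5}$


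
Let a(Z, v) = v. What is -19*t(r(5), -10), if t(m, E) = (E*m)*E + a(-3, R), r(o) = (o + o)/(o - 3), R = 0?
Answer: -9500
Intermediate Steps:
r(o) = 2*o/(-3 + o) (r(o) = (2*o)/(-3 + o) = 2*o/(-3 + o))
t(m, E) = m*E**2 (t(m, E) = (E*m)*E + 0 = m*E**2 + 0 = m*E**2)
-19*t(r(5), -10) = -19*2*5/(-3 + 5)*(-10)**2 = -19*2*5/2*100 = -19*2*5*(1/2)*100 = -95*100 = -19*500 = -9500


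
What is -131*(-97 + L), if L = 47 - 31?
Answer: 10611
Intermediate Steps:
L = 16
-131*(-97 + L) = -131*(-97 + 16) = -131*(-81) = 10611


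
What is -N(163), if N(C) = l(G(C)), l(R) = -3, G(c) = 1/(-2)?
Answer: 3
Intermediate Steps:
G(c) = -½
N(C) = -3
-N(163) = -1*(-3) = 3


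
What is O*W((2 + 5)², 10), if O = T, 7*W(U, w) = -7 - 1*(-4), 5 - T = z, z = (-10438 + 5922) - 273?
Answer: -14382/7 ≈ -2054.6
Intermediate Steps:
z = -4789 (z = -4516 - 273 = -4789)
T = 4794 (T = 5 - 1*(-4789) = 5 + 4789 = 4794)
W(U, w) = -3/7 (W(U, w) = (-7 - 1*(-4))/7 = (-7 + 4)/7 = (⅐)*(-3) = -3/7)
O = 4794
O*W((2 + 5)², 10) = 4794*(-3/7) = -14382/7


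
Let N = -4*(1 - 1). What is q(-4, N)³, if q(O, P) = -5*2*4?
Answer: -64000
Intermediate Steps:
N = 0 (N = -4*0 = 0)
q(O, P) = -40 (q(O, P) = -10*4 = -40)
q(-4, N)³ = (-40)³ = -64000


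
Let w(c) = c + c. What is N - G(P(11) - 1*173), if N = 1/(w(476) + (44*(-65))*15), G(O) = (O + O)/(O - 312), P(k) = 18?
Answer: -13004347/19589716 ≈ -0.66384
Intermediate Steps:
w(c) = 2*c
G(O) = 2*O/(-312 + O) (G(O) = (2*O)/(-312 + O) = 2*O/(-312 + O))
N = -1/41948 (N = 1/(2*476 + (44*(-65))*15) = 1/(952 - 2860*15) = 1/(952 - 42900) = 1/(-41948) = -1/41948 ≈ -2.3839e-5)
N - G(P(11) - 1*173) = -1/41948 - 2*(18 - 1*173)/(-312 + (18 - 1*173)) = -1/41948 - 2*(18 - 173)/(-312 + (18 - 173)) = -1/41948 - 2*(-155)/(-312 - 155) = -1/41948 - 2*(-155)/(-467) = -1/41948 - 2*(-155)*(-1)/467 = -1/41948 - 1*310/467 = -1/41948 - 310/467 = -13004347/19589716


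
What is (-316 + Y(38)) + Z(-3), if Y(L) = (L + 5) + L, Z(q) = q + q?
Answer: -241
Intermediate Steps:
Z(q) = 2*q
Y(L) = 5 + 2*L (Y(L) = (5 + L) + L = 5 + 2*L)
(-316 + Y(38)) + Z(-3) = (-316 + (5 + 2*38)) + 2*(-3) = (-316 + (5 + 76)) - 6 = (-316 + 81) - 6 = -235 - 6 = -241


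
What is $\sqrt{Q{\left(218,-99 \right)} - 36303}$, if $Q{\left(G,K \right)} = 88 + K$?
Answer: $i \sqrt{36314} \approx 190.56 i$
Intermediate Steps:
$\sqrt{Q{\left(218,-99 \right)} - 36303} = \sqrt{\left(88 - 99\right) - 36303} = \sqrt{-11 - 36303} = \sqrt{-36314} = i \sqrt{36314}$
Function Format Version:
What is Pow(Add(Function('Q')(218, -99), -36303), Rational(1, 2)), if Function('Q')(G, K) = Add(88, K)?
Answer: Mul(I, Pow(36314, Rational(1, 2))) ≈ Mul(190.56, I)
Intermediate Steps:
Pow(Add(Function('Q')(218, -99), -36303), Rational(1, 2)) = Pow(Add(Add(88, -99), -36303), Rational(1, 2)) = Pow(Add(-11, -36303), Rational(1, 2)) = Pow(-36314, Rational(1, 2)) = Mul(I, Pow(36314, Rational(1, 2)))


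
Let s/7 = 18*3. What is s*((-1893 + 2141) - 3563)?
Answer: -1253070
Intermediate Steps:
s = 378 (s = 7*(18*3) = 7*54 = 378)
s*((-1893 + 2141) - 3563) = 378*((-1893 + 2141) - 3563) = 378*(248 - 3563) = 378*(-3315) = -1253070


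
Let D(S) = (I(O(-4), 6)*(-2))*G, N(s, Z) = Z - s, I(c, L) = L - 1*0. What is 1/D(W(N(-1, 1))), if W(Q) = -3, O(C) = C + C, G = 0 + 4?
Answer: -1/48 ≈ -0.020833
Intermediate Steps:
G = 4
O(C) = 2*C
I(c, L) = L (I(c, L) = L + 0 = L)
D(S) = -48 (D(S) = (6*(-2))*4 = -12*4 = -48)
1/D(W(N(-1, 1))) = 1/(-48) = -1/48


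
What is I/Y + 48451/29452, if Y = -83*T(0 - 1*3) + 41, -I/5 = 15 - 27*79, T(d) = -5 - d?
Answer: 107308679/2032188 ≈ 52.805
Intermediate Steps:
I = 10590 (I = -5*(15 - 27*79) = -5*(15 - 2133) = -5*(-2118) = 10590)
Y = 207 (Y = -83*(-5 - (0 - 1*3)) + 41 = -83*(-5 - (0 - 3)) + 41 = -83*(-5 - 1*(-3)) + 41 = -83*(-5 + 3) + 41 = -83*(-2) + 41 = 166 + 41 = 207)
I/Y + 48451/29452 = 10590/207 + 48451/29452 = 10590*(1/207) + 48451*(1/29452) = 3530/69 + 48451/29452 = 107308679/2032188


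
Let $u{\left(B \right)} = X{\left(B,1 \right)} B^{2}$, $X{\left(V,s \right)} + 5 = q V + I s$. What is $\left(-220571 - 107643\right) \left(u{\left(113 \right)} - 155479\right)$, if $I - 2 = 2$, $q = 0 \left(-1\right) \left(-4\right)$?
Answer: $55221349072$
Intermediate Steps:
$q = 0$ ($q = 0 \left(-4\right) = 0$)
$I = 4$ ($I = 2 + 2 = 4$)
$X{\left(V,s \right)} = -5 + 4 s$ ($X{\left(V,s \right)} = -5 + \left(0 V + 4 s\right) = -5 + \left(0 + 4 s\right) = -5 + 4 s$)
$u{\left(B \right)} = - B^{2}$ ($u{\left(B \right)} = \left(-5 + 4 \cdot 1\right) B^{2} = \left(-5 + 4\right) B^{2} = - B^{2}$)
$\left(-220571 - 107643\right) \left(u{\left(113 \right)} - 155479\right) = \left(-220571 - 107643\right) \left(- 113^{2} - 155479\right) = - 328214 \left(\left(-1\right) 12769 - 155479\right) = - 328214 \left(-12769 - 155479\right) = \left(-328214\right) \left(-168248\right) = 55221349072$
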